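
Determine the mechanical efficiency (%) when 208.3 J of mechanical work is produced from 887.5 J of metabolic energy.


eta = (W_mech / E_meta) * 100
eta = (208.3 / 887.5) * 100
ratio = 0.2347
eta = 23.4704


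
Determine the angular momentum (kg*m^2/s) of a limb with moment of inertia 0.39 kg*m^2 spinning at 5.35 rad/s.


L = I * omega
L = 0.39 * 5.35
L = 2.0865


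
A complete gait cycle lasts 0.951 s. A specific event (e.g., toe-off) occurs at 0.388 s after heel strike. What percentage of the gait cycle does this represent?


pct = (event_time / cycle_time) * 100
pct = (0.388 / 0.951) * 100
ratio = 0.4080
pct = 40.7992


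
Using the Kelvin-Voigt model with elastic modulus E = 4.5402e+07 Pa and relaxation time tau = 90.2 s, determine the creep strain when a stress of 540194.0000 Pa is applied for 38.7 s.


epsilon(t) = (sigma/E) * (1 - exp(-t/tau))
sigma/E = 540194.0000 / 4.5402e+07 = 0.0119
exp(-t/tau) = exp(-38.7 / 90.2) = 0.6511
epsilon = 0.0119 * (1 - 0.6511)
epsilon = 0.0042


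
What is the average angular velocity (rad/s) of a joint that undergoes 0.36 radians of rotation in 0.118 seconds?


omega = delta_theta / delta_t
omega = 0.36 / 0.118
omega = 3.0508


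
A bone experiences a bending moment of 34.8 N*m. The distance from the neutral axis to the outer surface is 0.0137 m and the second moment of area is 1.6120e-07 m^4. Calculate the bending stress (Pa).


sigma = M * c / I
sigma = 34.8 * 0.0137 / 1.6120e-07
M * c = 0.4768
sigma = 2.9576e+06


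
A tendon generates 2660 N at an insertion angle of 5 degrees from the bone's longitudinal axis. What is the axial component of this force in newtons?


F_eff = F_tendon * cos(theta)
theta = 5 deg = 0.0873 rad
cos(theta) = 0.9962
F_eff = 2660 * 0.9962
F_eff = 2649.8779


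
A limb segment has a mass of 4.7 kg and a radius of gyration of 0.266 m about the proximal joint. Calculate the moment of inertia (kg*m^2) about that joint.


I = m * k^2
I = 4.7 * 0.266^2
k^2 = 0.0708
I = 0.3326


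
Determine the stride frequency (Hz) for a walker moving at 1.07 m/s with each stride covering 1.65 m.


f = v / stride_length
f = 1.07 / 1.65
f = 0.6485


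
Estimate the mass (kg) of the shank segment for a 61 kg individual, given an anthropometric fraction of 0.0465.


m_segment = body_mass * fraction
m_segment = 61 * 0.0465
m_segment = 2.8365


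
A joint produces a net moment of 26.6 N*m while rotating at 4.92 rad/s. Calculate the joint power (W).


P = M * omega
P = 26.6 * 4.92
P = 130.8720


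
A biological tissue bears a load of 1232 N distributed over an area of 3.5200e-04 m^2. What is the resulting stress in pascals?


stress = F / A
stress = 1232 / 3.5200e-04
stress = 3.5000e+06


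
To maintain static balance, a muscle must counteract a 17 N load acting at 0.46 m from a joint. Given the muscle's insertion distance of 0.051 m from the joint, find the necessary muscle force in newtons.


F_muscle = W * d_load / d_muscle
F_muscle = 17 * 0.46 / 0.051
Numerator = 7.8200
F_muscle = 153.3333


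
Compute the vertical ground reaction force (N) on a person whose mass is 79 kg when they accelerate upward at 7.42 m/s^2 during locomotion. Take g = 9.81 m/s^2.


GRF = m * (g + a)
GRF = 79 * (9.81 + 7.42)
GRF = 79 * 17.2300
GRF = 1361.1700


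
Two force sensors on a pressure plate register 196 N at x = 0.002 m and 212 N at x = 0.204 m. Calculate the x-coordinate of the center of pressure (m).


COP_x = (F1*x1 + F2*x2) / (F1 + F2)
COP_x = (196*0.002 + 212*0.204) / (196 + 212)
Numerator = 43.6400
Denominator = 408
COP_x = 0.1070


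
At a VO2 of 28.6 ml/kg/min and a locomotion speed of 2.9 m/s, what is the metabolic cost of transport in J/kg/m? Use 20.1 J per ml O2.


Power per kg = VO2 * 20.1 / 60
Power per kg = 28.6 * 20.1 / 60 = 9.5810 W/kg
Cost = power_per_kg / speed
Cost = 9.5810 / 2.9
Cost = 3.3038


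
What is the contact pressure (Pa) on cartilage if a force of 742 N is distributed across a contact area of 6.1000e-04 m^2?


P = F / A
P = 742 / 6.1000e-04
P = 1.2164e+06


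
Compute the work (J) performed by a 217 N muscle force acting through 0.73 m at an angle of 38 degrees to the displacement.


W = F * d * cos(theta)
theta = 38 deg = 0.6632 rad
cos(theta) = 0.7880
W = 217 * 0.73 * 0.7880
W = 124.8288


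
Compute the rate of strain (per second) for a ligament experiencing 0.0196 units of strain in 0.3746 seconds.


strain_rate = delta_strain / delta_t
strain_rate = 0.0196 / 0.3746
strain_rate = 0.0523


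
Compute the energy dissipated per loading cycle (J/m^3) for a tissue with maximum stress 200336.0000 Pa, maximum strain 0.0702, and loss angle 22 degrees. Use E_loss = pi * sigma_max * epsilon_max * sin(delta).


E_loss = pi * sigma_max * epsilon_max * sin(delta)
delta = 22 deg = 0.3840 rad
sin(delta) = 0.3746
E_loss = pi * 200336.0000 * 0.0702 * 0.3746
E_loss = 16550.8918


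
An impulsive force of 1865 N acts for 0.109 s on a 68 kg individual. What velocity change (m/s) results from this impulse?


J = F * dt = 1865 * 0.109 = 203.2850 N*s
delta_v = J / m
delta_v = 203.2850 / 68
delta_v = 2.9895


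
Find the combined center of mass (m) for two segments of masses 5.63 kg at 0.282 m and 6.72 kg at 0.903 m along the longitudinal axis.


COM = (m1*x1 + m2*x2) / (m1 + m2)
COM = (5.63*0.282 + 6.72*0.903) / (5.63 + 6.72)
Numerator = 7.6558
Denominator = 12.3500
COM = 0.6199


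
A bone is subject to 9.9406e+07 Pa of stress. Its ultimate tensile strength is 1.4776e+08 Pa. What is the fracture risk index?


FRI = applied / ultimate
FRI = 9.9406e+07 / 1.4776e+08
FRI = 0.6728


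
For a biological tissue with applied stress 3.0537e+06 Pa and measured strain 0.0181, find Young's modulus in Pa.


E = stress / strain
E = 3.0537e+06 / 0.0181
E = 1.6871e+08


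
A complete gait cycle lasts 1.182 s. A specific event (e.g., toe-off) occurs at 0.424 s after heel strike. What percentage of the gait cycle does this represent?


pct = (event_time / cycle_time) * 100
pct = (0.424 / 1.182) * 100
ratio = 0.3587
pct = 35.8714


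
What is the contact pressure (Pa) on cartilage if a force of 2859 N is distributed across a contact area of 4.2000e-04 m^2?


P = F / A
P = 2859 / 4.2000e-04
P = 6.8071e+06


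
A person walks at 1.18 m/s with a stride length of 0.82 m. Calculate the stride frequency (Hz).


f = v / stride_length
f = 1.18 / 0.82
f = 1.4390


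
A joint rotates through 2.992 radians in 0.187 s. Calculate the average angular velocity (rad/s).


omega = delta_theta / delta_t
omega = 2.992 / 0.187
omega = 16.0000


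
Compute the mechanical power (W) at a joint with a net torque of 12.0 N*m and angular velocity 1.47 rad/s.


P = M * omega
P = 12.0 * 1.47
P = 17.6400


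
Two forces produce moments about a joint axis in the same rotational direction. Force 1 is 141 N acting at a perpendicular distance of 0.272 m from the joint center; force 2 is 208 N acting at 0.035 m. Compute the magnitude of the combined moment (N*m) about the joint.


M = F1 * d1 + F2 * d2
M = 141 * 0.272 + 208 * 0.035
M = 38.3520 + 7.2800
M = 45.6320


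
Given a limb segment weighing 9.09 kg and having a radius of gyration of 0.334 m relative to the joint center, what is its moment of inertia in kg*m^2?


I = m * k^2
I = 9.09 * 0.334^2
k^2 = 0.1116
I = 1.0140


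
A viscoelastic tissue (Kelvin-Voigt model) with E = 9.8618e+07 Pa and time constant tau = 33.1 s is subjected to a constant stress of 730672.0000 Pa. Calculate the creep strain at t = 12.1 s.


epsilon(t) = (sigma/E) * (1 - exp(-t/tau))
sigma/E = 730672.0000 / 9.8618e+07 = 0.0074
exp(-t/tau) = exp(-12.1 / 33.1) = 0.6938
epsilon = 0.0074 * (1 - 0.6938)
epsilon = 0.0023


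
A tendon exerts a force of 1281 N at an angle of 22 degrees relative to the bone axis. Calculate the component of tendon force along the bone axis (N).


F_eff = F_tendon * cos(theta)
theta = 22 deg = 0.3840 rad
cos(theta) = 0.9272
F_eff = 1281 * 0.9272
F_eff = 1187.7225


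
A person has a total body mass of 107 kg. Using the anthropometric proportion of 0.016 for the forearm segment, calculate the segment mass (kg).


m_segment = body_mass * fraction
m_segment = 107 * 0.016
m_segment = 1.7120


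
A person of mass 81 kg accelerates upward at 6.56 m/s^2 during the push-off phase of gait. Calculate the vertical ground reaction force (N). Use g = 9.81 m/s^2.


GRF = m * (g + a)
GRF = 81 * (9.81 + 6.56)
GRF = 81 * 16.3700
GRF = 1325.9700


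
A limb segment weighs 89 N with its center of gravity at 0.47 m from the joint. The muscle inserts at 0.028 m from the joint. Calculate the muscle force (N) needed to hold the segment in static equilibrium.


F_muscle = W * d_load / d_muscle
F_muscle = 89 * 0.47 / 0.028
Numerator = 41.8300
F_muscle = 1493.9286


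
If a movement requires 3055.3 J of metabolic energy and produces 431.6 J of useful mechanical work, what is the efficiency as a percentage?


eta = (W_mech / E_meta) * 100
eta = (431.6 / 3055.3) * 100
ratio = 0.1413
eta = 14.1263


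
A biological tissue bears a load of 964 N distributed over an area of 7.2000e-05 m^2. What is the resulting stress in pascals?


stress = F / A
stress = 964 / 7.2000e-05
stress = 1.3389e+07


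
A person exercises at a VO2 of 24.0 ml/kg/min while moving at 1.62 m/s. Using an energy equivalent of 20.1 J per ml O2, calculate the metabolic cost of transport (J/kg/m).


Power per kg = VO2 * 20.1 / 60
Power per kg = 24.0 * 20.1 / 60 = 8.0400 W/kg
Cost = power_per_kg / speed
Cost = 8.0400 / 1.62
Cost = 4.9630


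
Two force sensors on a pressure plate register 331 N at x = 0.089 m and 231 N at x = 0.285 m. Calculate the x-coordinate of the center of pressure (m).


COP_x = (F1*x1 + F2*x2) / (F1 + F2)
COP_x = (331*0.089 + 231*0.285) / (331 + 231)
Numerator = 95.2940
Denominator = 562
COP_x = 0.1696


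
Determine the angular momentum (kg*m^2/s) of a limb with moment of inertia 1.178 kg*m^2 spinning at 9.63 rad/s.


L = I * omega
L = 1.178 * 9.63
L = 11.3441


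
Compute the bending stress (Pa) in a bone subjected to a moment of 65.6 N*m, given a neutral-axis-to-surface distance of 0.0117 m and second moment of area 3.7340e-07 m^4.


sigma = M * c / I
sigma = 65.6 * 0.0117 / 3.7340e-07
M * c = 0.7675
sigma = 2.0555e+06


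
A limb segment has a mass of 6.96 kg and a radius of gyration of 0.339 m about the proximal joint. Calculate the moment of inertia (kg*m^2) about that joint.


I = m * k^2
I = 6.96 * 0.339^2
k^2 = 0.1149
I = 0.7999


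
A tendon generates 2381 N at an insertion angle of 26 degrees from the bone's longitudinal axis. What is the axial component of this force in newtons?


F_eff = F_tendon * cos(theta)
theta = 26 deg = 0.4538 rad
cos(theta) = 0.8988
F_eff = 2381 * 0.8988
F_eff = 2140.0286


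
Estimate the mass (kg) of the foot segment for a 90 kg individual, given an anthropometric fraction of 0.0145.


m_segment = body_mass * fraction
m_segment = 90 * 0.0145
m_segment = 1.3050


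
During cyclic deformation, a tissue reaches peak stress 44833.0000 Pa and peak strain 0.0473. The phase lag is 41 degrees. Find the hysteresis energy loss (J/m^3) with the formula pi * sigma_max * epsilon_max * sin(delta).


E_loss = pi * sigma_max * epsilon_max * sin(delta)
delta = 41 deg = 0.7156 rad
sin(delta) = 0.6561
E_loss = pi * 44833.0000 * 0.0473 * 0.6561
E_loss = 4370.7074


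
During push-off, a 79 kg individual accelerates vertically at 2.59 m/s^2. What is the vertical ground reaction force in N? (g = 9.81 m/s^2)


GRF = m * (g + a)
GRF = 79 * (9.81 + 2.59)
GRF = 79 * 12.4000
GRF = 979.6000


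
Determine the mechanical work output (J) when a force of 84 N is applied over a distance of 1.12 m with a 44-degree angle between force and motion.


W = F * d * cos(theta)
theta = 44 deg = 0.7679 rad
cos(theta) = 0.7193
W = 84 * 1.12 * 0.7193
W = 67.6755


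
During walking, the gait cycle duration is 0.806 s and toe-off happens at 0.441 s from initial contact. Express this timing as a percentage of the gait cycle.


pct = (event_time / cycle_time) * 100
pct = (0.441 / 0.806) * 100
ratio = 0.5471
pct = 54.7146


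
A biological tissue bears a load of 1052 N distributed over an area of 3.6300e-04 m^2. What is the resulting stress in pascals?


stress = F / A
stress = 1052 / 3.6300e-04
stress = 2.8981e+06


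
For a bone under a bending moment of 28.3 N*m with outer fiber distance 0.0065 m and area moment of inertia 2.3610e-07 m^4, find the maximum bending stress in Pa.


sigma = M * c / I
sigma = 28.3 * 0.0065 / 2.3610e-07
M * c = 0.1840
sigma = 779119.0174


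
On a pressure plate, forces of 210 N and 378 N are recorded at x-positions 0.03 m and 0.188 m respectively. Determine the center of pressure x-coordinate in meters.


COP_x = (F1*x1 + F2*x2) / (F1 + F2)
COP_x = (210*0.03 + 378*0.188) / (210 + 378)
Numerator = 77.3640
Denominator = 588
COP_x = 0.1316


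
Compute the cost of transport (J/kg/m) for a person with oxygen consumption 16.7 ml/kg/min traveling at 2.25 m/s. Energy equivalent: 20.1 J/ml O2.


Power per kg = VO2 * 20.1 / 60
Power per kg = 16.7 * 20.1 / 60 = 5.5945 W/kg
Cost = power_per_kg / speed
Cost = 5.5945 / 2.25
Cost = 2.4864


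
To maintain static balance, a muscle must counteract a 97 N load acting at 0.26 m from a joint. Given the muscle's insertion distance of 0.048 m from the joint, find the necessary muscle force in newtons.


F_muscle = W * d_load / d_muscle
F_muscle = 97 * 0.26 / 0.048
Numerator = 25.2200
F_muscle = 525.4167


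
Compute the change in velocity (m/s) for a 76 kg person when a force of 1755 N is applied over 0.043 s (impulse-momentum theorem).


J = F * dt = 1755 * 0.043 = 75.4650 N*s
delta_v = J / m
delta_v = 75.4650 / 76
delta_v = 0.9930


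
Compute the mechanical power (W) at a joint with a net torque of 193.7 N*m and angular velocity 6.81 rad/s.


P = M * omega
P = 193.7 * 6.81
P = 1319.0970


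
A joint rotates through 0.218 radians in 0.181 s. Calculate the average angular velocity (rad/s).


omega = delta_theta / delta_t
omega = 0.218 / 0.181
omega = 1.2044


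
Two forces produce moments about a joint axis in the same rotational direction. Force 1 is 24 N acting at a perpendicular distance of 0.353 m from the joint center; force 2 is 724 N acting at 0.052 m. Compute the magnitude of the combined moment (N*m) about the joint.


M = F1 * d1 + F2 * d2
M = 24 * 0.353 + 724 * 0.052
M = 8.4720 + 37.6480
M = 46.1200


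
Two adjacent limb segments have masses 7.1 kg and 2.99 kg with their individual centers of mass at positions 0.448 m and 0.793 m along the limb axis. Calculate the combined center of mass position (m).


COM = (m1*x1 + m2*x2) / (m1 + m2)
COM = (7.1*0.448 + 2.99*0.793) / (7.1 + 2.99)
Numerator = 5.5519
Denominator = 10.0900
COM = 0.5502


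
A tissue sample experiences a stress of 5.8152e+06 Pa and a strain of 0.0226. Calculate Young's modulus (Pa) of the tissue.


E = stress / strain
E = 5.8152e+06 / 0.0226
E = 2.5731e+08


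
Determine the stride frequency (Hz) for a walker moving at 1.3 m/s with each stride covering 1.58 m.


f = v / stride_length
f = 1.3 / 1.58
f = 0.8228


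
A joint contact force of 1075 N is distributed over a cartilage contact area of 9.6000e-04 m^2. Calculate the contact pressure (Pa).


P = F / A
P = 1075 / 9.6000e-04
P = 1.1198e+06


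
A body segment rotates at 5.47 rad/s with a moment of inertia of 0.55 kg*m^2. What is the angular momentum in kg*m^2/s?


L = I * omega
L = 0.55 * 5.47
L = 3.0085


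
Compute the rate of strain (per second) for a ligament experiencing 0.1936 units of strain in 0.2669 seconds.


strain_rate = delta_strain / delta_t
strain_rate = 0.1936 / 0.2669
strain_rate = 0.7254


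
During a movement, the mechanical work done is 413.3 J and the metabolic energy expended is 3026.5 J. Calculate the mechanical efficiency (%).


eta = (W_mech / E_meta) * 100
eta = (413.3 / 3026.5) * 100
ratio = 0.1366
eta = 13.6560


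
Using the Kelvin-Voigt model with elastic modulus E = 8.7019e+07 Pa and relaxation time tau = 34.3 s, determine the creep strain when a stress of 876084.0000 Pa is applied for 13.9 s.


epsilon(t) = (sigma/E) * (1 - exp(-t/tau))
sigma/E = 876084.0000 / 8.7019e+07 = 0.0101
exp(-t/tau) = exp(-13.9 / 34.3) = 0.6668
epsilon = 0.0101 * (1 - 0.6668)
epsilon = 0.0034


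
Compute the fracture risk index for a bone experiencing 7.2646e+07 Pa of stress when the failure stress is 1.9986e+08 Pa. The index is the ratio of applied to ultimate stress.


FRI = applied / ultimate
FRI = 7.2646e+07 / 1.9986e+08
FRI = 0.3635


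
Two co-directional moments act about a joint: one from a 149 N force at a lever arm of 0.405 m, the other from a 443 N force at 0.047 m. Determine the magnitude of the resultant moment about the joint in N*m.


M = F1 * d1 + F2 * d2
M = 149 * 0.405 + 443 * 0.047
M = 60.3450 + 20.8210
M = 81.1660


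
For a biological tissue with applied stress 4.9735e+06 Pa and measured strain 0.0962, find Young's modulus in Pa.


E = stress / strain
E = 4.9735e+06 / 0.0962
E = 5.1700e+07


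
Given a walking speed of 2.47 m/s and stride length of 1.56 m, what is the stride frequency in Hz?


f = v / stride_length
f = 2.47 / 1.56
f = 1.5833


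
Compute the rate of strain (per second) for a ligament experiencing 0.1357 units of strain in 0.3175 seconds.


strain_rate = delta_strain / delta_t
strain_rate = 0.1357 / 0.3175
strain_rate = 0.4274


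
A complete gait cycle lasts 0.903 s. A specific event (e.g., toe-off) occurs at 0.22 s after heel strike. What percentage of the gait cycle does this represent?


pct = (event_time / cycle_time) * 100
pct = (0.22 / 0.903) * 100
ratio = 0.2436
pct = 24.3632


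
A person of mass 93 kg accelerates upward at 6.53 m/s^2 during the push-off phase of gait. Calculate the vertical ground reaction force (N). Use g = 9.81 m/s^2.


GRF = m * (g + a)
GRF = 93 * (9.81 + 6.53)
GRF = 93 * 16.3400
GRF = 1519.6200


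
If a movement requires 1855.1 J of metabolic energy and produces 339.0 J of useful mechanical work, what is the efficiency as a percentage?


eta = (W_mech / E_meta) * 100
eta = (339.0 / 1855.1) * 100
ratio = 0.1827
eta = 18.2739


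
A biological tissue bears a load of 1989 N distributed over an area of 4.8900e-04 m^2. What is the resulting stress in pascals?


stress = F / A
stress = 1989 / 4.8900e-04
stress = 4.0675e+06


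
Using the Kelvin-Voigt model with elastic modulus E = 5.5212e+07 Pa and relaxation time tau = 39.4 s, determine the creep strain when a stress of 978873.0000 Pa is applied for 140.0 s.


epsilon(t) = (sigma/E) * (1 - exp(-t/tau))
sigma/E = 978873.0000 / 5.5212e+07 = 0.0177
exp(-t/tau) = exp(-140.0 / 39.4) = 0.0286
epsilon = 0.0177 * (1 - 0.0286)
epsilon = 0.0172


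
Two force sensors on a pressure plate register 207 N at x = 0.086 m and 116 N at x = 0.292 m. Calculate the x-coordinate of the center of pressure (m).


COP_x = (F1*x1 + F2*x2) / (F1 + F2)
COP_x = (207*0.086 + 116*0.292) / (207 + 116)
Numerator = 51.6740
Denominator = 323
COP_x = 0.1600


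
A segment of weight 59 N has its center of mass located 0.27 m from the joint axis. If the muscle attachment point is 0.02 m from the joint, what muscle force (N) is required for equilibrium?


F_muscle = W * d_load / d_muscle
F_muscle = 59 * 0.27 / 0.02
Numerator = 15.9300
F_muscle = 796.5000


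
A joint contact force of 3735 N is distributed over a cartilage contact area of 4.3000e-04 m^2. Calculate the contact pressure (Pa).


P = F / A
P = 3735 / 4.3000e-04
P = 8.6860e+06


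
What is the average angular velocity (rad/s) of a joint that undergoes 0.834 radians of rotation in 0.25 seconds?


omega = delta_theta / delta_t
omega = 0.834 / 0.25
omega = 3.3360


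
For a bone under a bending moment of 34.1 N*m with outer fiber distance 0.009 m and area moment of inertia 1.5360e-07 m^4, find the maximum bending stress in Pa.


sigma = M * c / I
sigma = 34.1 * 0.009 / 1.5360e-07
M * c = 0.3069
sigma = 1.9980e+06


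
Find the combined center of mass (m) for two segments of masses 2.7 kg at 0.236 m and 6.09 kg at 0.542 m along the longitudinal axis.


COM = (m1*x1 + m2*x2) / (m1 + m2)
COM = (2.7*0.236 + 6.09*0.542) / (2.7 + 6.09)
Numerator = 3.9380
Denominator = 8.7900
COM = 0.4480


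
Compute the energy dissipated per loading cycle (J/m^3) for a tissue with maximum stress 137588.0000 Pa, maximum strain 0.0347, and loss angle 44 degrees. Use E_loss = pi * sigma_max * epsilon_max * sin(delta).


E_loss = pi * sigma_max * epsilon_max * sin(delta)
delta = 44 deg = 0.7679 rad
sin(delta) = 0.6947
E_loss = pi * 137588.0000 * 0.0347 * 0.6947
E_loss = 10419.1233


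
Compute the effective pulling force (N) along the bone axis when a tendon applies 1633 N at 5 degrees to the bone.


F_eff = F_tendon * cos(theta)
theta = 5 deg = 0.0873 rad
cos(theta) = 0.9962
F_eff = 1633 * 0.9962
F_eff = 1626.7859


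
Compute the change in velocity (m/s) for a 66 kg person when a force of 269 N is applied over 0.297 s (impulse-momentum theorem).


J = F * dt = 269 * 0.297 = 79.8930 N*s
delta_v = J / m
delta_v = 79.8930 / 66
delta_v = 1.2105


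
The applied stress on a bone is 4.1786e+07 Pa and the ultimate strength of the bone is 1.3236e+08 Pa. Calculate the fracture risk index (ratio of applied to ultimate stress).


FRI = applied / ultimate
FRI = 4.1786e+07 / 1.3236e+08
FRI = 0.3157


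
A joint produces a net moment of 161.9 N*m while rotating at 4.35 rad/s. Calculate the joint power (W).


P = M * omega
P = 161.9 * 4.35
P = 704.2650


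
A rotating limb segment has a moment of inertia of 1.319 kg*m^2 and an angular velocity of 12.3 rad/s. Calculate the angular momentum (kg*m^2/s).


L = I * omega
L = 1.319 * 12.3
L = 16.2237


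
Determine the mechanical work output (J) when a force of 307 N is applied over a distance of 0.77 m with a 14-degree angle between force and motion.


W = F * d * cos(theta)
theta = 14 deg = 0.2443 rad
cos(theta) = 0.9703
W = 307 * 0.77 * 0.9703
W = 229.3682


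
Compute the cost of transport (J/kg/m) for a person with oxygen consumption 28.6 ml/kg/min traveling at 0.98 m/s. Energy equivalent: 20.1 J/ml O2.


Power per kg = VO2 * 20.1 / 60
Power per kg = 28.6 * 20.1 / 60 = 9.5810 W/kg
Cost = power_per_kg / speed
Cost = 9.5810 / 0.98
Cost = 9.7765


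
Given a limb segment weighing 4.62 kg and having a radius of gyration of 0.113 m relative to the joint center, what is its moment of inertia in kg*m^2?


I = m * k^2
I = 4.62 * 0.113^2
k^2 = 0.0128
I = 0.0590


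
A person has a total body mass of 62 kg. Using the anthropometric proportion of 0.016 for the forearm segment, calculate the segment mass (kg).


m_segment = body_mass * fraction
m_segment = 62 * 0.016
m_segment = 0.9920


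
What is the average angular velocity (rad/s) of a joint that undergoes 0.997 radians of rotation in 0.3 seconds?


omega = delta_theta / delta_t
omega = 0.997 / 0.3
omega = 3.3233


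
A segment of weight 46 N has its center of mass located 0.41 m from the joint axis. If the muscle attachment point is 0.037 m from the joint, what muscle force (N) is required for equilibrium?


F_muscle = W * d_load / d_muscle
F_muscle = 46 * 0.41 / 0.037
Numerator = 18.8600
F_muscle = 509.7297


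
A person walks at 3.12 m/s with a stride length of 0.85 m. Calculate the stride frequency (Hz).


f = v / stride_length
f = 3.12 / 0.85
f = 3.6706


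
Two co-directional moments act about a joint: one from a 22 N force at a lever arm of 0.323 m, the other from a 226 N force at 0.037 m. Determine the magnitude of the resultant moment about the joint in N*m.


M = F1 * d1 + F2 * d2
M = 22 * 0.323 + 226 * 0.037
M = 7.1060 + 8.3620
M = 15.4680


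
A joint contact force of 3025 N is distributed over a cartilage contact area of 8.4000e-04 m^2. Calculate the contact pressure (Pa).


P = F / A
P = 3025 / 8.4000e-04
P = 3.6012e+06


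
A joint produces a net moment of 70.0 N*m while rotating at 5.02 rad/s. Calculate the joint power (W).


P = M * omega
P = 70.0 * 5.02
P = 351.4000


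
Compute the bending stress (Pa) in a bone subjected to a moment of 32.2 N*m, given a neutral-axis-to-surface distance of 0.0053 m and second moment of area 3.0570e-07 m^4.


sigma = M * c / I
sigma = 32.2 * 0.0053 / 3.0570e-07
M * c = 0.1707
sigma = 558259.7318


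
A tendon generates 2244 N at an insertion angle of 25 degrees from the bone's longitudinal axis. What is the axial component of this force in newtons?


F_eff = F_tendon * cos(theta)
theta = 25 deg = 0.4363 rad
cos(theta) = 0.9063
F_eff = 2244 * 0.9063
F_eff = 2033.7547


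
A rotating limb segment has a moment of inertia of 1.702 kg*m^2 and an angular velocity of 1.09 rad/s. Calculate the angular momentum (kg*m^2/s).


L = I * omega
L = 1.702 * 1.09
L = 1.8552


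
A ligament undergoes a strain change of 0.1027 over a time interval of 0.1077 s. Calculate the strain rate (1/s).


strain_rate = delta_strain / delta_t
strain_rate = 0.1027 / 0.1077
strain_rate = 0.9536


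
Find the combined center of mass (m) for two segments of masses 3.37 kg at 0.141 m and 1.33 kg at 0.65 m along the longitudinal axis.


COM = (m1*x1 + m2*x2) / (m1 + m2)
COM = (3.37*0.141 + 1.33*0.65) / (3.37 + 1.33)
Numerator = 1.3397
Denominator = 4.7000
COM = 0.2850


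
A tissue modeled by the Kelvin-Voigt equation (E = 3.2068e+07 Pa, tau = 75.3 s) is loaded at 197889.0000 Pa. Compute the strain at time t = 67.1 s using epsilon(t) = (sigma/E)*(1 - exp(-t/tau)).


epsilon(t) = (sigma/E) * (1 - exp(-t/tau))
sigma/E = 197889.0000 / 3.2068e+07 = 0.0062
exp(-t/tau) = exp(-67.1 / 75.3) = 0.4102
epsilon = 0.0062 * (1 - 0.4102)
epsilon = 0.0036


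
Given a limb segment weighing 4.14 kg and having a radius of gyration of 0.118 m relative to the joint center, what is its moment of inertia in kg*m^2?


I = m * k^2
I = 4.14 * 0.118^2
k^2 = 0.0139
I = 0.0576


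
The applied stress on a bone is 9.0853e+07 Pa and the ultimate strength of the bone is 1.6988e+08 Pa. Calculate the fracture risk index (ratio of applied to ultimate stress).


FRI = applied / ultimate
FRI = 9.0853e+07 / 1.6988e+08
FRI = 0.5348


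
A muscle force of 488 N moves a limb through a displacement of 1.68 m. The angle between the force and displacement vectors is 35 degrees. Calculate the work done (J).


W = F * d * cos(theta)
theta = 35 deg = 0.6109 rad
cos(theta) = 0.8192
W = 488 * 1.68 * 0.8192
W = 671.5736


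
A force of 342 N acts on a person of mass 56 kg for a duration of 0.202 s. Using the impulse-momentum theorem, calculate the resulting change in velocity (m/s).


J = F * dt = 342 * 0.202 = 69.0840 N*s
delta_v = J / m
delta_v = 69.0840 / 56
delta_v = 1.2336


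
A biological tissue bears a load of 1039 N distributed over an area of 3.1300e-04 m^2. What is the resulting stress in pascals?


stress = F / A
stress = 1039 / 3.1300e-04
stress = 3.3195e+06


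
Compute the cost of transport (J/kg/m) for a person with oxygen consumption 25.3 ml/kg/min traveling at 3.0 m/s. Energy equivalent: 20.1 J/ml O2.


Power per kg = VO2 * 20.1 / 60
Power per kg = 25.3 * 20.1 / 60 = 8.4755 W/kg
Cost = power_per_kg / speed
Cost = 8.4755 / 3.0
Cost = 2.8252


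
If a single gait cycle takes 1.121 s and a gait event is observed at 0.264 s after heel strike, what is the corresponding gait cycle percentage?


pct = (event_time / cycle_time) * 100
pct = (0.264 / 1.121) * 100
ratio = 0.2355
pct = 23.5504


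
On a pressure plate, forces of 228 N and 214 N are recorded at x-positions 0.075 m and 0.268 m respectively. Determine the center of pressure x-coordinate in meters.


COP_x = (F1*x1 + F2*x2) / (F1 + F2)
COP_x = (228*0.075 + 214*0.268) / (228 + 214)
Numerator = 74.4520
Denominator = 442
COP_x = 0.1684


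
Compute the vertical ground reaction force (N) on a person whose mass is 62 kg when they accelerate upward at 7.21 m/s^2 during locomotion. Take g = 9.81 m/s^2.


GRF = m * (g + a)
GRF = 62 * (9.81 + 7.21)
GRF = 62 * 17.0200
GRF = 1055.2400


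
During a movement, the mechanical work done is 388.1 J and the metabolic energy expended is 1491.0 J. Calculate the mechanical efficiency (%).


eta = (W_mech / E_meta) * 100
eta = (388.1 / 1491.0) * 100
ratio = 0.2603
eta = 26.0295


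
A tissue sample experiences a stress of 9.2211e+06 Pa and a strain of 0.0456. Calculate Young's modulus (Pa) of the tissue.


E = stress / strain
E = 9.2211e+06 / 0.0456
E = 2.0222e+08


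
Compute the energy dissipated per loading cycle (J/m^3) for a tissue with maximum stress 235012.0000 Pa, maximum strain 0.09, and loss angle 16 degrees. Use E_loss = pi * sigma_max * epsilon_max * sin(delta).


E_loss = pi * sigma_max * epsilon_max * sin(delta)
delta = 16 deg = 0.2793 rad
sin(delta) = 0.2756
E_loss = pi * 235012.0000 * 0.09 * 0.2756
E_loss = 18315.5724


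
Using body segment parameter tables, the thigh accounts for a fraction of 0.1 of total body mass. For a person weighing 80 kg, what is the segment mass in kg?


m_segment = body_mass * fraction
m_segment = 80 * 0.1
m_segment = 8.0000


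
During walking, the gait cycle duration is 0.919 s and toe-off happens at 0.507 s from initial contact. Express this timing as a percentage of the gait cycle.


pct = (event_time / cycle_time) * 100
pct = (0.507 / 0.919) * 100
ratio = 0.5517
pct = 55.1687


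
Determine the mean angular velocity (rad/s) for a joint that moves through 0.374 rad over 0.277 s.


omega = delta_theta / delta_t
omega = 0.374 / 0.277
omega = 1.3502


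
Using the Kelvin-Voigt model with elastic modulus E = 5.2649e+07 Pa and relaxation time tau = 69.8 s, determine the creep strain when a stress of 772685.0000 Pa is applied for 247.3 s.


epsilon(t) = (sigma/E) * (1 - exp(-t/tau))
sigma/E = 772685.0000 / 5.2649e+07 = 0.0147
exp(-t/tau) = exp(-247.3 / 69.8) = 0.0289
epsilon = 0.0147 * (1 - 0.0289)
epsilon = 0.0143


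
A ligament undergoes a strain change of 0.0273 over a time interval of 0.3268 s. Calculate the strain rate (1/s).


strain_rate = delta_strain / delta_t
strain_rate = 0.0273 / 0.3268
strain_rate = 0.0835


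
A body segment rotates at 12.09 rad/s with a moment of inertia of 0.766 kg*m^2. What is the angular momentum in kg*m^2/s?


L = I * omega
L = 0.766 * 12.09
L = 9.2609


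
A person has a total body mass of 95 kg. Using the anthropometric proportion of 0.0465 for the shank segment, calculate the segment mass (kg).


m_segment = body_mass * fraction
m_segment = 95 * 0.0465
m_segment = 4.4175


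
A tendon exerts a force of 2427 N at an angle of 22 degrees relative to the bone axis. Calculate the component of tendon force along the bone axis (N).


F_eff = F_tendon * cos(theta)
theta = 22 deg = 0.3840 rad
cos(theta) = 0.9272
F_eff = 2427 * 0.9272
F_eff = 2250.2752


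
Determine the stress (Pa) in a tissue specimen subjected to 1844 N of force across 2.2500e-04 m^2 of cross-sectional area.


stress = F / A
stress = 1844 / 2.2500e-04
stress = 8.1956e+06


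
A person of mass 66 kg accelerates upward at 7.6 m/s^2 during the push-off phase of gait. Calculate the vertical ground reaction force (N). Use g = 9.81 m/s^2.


GRF = m * (g + a)
GRF = 66 * (9.81 + 7.6)
GRF = 66 * 17.4100
GRF = 1149.0600


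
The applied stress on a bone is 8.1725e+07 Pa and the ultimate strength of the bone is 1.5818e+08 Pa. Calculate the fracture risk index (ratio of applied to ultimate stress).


FRI = applied / ultimate
FRI = 8.1725e+07 / 1.5818e+08
FRI = 0.5167


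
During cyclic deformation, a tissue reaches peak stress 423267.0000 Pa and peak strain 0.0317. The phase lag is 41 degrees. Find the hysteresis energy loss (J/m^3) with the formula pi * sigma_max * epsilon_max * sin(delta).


E_loss = pi * sigma_max * epsilon_max * sin(delta)
delta = 41 deg = 0.7156 rad
sin(delta) = 0.6561
E_loss = pi * 423267.0000 * 0.0317 * 0.6561
E_loss = 27654.5415


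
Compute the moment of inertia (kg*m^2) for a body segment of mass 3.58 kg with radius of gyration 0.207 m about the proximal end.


I = m * k^2
I = 3.58 * 0.207^2
k^2 = 0.0428
I = 0.1534


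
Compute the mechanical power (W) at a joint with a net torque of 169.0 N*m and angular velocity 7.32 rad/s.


P = M * omega
P = 169.0 * 7.32
P = 1237.0800


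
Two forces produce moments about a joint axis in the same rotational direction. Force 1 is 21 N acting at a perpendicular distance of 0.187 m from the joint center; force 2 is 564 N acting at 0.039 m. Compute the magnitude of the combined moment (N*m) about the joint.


M = F1 * d1 + F2 * d2
M = 21 * 0.187 + 564 * 0.039
M = 3.9270 + 21.9960
M = 25.9230


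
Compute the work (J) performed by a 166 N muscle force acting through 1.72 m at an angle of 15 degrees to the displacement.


W = F * d * cos(theta)
theta = 15 deg = 0.2618 rad
cos(theta) = 0.9659
W = 166 * 1.72 * 0.9659
W = 275.7911


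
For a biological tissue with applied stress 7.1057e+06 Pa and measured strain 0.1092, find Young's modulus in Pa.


E = stress / strain
E = 7.1057e+06 / 0.1092
E = 6.5071e+07


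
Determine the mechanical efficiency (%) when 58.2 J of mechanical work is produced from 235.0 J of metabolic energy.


eta = (W_mech / E_meta) * 100
eta = (58.2 / 235.0) * 100
ratio = 0.2477
eta = 24.7660


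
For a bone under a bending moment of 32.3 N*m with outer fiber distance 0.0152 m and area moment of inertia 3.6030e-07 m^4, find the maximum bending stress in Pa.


sigma = M * c / I
sigma = 32.3 * 0.0152 / 3.6030e-07
M * c = 0.4910
sigma = 1.3626e+06


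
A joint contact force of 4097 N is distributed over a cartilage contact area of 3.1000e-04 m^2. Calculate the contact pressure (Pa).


P = F / A
P = 4097 / 3.1000e-04
P = 1.3216e+07


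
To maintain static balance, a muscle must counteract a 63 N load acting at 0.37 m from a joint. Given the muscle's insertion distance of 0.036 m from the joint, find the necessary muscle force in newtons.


F_muscle = W * d_load / d_muscle
F_muscle = 63 * 0.37 / 0.036
Numerator = 23.3100
F_muscle = 647.5000


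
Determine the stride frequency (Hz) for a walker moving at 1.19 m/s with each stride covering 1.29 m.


f = v / stride_length
f = 1.19 / 1.29
f = 0.9225


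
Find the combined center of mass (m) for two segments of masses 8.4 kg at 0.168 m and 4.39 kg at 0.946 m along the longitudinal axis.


COM = (m1*x1 + m2*x2) / (m1 + m2)
COM = (8.4*0.168 + 4.39*0.946) / (8.4 + 4.39)
Numerator = 5.5641
Denominator = 12.7900
COM = 0.4350


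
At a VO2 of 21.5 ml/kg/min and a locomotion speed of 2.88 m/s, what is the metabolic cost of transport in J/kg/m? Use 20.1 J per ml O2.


Power per kg = VO2 * 20.1 / 60
Power per kg = 21.5 * 20.1 / 60 = 7.2025 W/kg
Cost = power_per_kg / speed
Cost = 7.2025 / 2.88
Cost = 2.5009


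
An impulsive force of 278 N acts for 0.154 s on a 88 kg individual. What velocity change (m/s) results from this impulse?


J = F * dt = 278 * 0.154 = 42.8120 N*s
delta_v = J / m
delta_v = 42.8120 / 88
delta_v = 0.4865


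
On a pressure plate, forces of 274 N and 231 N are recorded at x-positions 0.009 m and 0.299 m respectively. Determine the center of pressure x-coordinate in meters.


COP_x = (F1*x1 + F2*x2) / (F1 + F2)
COP_x = (274*0.009 + 231*0.299) / (274 + 231)
Numerator = 71.5350
Denominator = 505
COP_x = 0.1417


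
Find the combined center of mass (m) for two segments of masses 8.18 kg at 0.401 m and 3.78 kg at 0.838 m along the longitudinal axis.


COM = (m1*x1 + m2*x2) / (m1 + m2)
COM = (8.18*0.401 + 3.78*0.838) / (8.18 + 3.78)
Numerator = 6.4478
Denominator = 11.9600
COM = 0.5391


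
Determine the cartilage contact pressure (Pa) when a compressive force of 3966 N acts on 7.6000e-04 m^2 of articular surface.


P = F / A
P = 3966 / 7.6000e-04
P = 5.2184e+06


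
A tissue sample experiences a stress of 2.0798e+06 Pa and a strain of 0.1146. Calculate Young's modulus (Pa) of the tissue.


E = stress / strain
E = 2.0798e+06 / 0.1146
E = 1.8148e+07


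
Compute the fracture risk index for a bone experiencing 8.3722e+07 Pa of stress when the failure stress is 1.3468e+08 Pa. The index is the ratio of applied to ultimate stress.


FRI = applied / ultimate
FRI = 8.3722e+07 / 1.3468e+08
FRI = 0.6216


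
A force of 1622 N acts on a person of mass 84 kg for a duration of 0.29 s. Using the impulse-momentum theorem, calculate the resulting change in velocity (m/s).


J = F * dt = 1622 * 0.29 = 470.3800 N*s
delta_v = J / m
delta_v = 470.3800 / 84
delta_v = 5.5998


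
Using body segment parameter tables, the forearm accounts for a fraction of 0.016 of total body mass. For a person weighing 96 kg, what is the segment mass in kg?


m_segment = body_mass * fraction
m_segment = 96 * 0.016
m_segment = 1.5360


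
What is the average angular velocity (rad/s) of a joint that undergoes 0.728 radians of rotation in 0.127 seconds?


omega = delta_theta / delta_t
omega = 0.728 / 0.127
omega = 5.7323


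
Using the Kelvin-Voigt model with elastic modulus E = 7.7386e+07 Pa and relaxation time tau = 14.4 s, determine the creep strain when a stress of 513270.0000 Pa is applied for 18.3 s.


epsilon(t) = (sigma/E) * (1 - exp(-t/tau))
sigma/E = 513270.0000 / 7.7386e+07 = 0.0066
exp(-t/tau) = exp(-18.3 / 14.4) = 0.2806
epsilon = 0.0066 * (1 - 0.2806)
epsilon = 0.0048


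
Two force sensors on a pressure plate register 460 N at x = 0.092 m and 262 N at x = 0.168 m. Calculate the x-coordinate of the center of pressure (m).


COP_x = (F1*x1 + F2*x2) / (F1 + F2)
COP_x = (460*0.092 + 262*0.168) / (460 + 262)
Numerator = 86.3360
Denominator = 722
COP_x = 0.1196


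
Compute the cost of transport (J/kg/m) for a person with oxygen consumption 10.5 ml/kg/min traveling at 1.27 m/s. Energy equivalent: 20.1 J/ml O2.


Power per kg = VO2 * 20.1 / 60
Power per kg = 10.5 * 20.1 / 60 = 3.5175 W/kg
Cost = power_per_kg / speed
Cost = 3.5175 / 1.27
Cost = 2.7697


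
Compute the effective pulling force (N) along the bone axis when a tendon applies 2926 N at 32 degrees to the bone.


F_eff = F_tendon * cos(theta)
theta = 32 deg = 0.5585 rad
cos(theta) = 0.8480
F_eff = 2926 * 0.8480
F_eff = 2481.3887


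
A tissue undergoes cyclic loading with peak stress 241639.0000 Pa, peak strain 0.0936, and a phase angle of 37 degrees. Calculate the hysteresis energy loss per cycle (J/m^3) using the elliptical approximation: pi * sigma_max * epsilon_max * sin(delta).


E_loss = pi * sigma_max * epsilon_max * sin(delta)
delta = 37 deg = 0.6458 rad
sin(delta) = 0.6018
E_loss = pi * 241639.0000 * 0.0936 * 0.6018
E_loss = 42761.7801


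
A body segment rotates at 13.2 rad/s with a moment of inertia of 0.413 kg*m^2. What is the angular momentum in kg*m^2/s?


L = I * omega
L = 0.413 * 13.2
L = 5.4516


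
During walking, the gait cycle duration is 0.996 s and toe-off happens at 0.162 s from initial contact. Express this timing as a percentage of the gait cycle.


pct = (event_time / cycle_time) * 100
pct = (0.162 / 0.996) * 100
ratio = 0.1627
pct = 16.2651


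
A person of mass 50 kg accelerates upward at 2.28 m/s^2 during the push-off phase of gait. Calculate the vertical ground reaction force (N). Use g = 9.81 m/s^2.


GRF = m * (g + a)
GRF = 50 * (9.81 + 2.28)
GRF = 50 * 12.0900
GRF = 604.5000


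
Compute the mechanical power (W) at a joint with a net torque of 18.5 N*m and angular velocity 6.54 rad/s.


P = M * omega
P = 18.5 * 6.54
P = 120.9900


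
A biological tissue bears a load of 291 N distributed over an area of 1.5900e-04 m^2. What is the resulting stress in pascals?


stress = F / A
stress = 291 / 1.5900e-04
stress = 1.8302e+06
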